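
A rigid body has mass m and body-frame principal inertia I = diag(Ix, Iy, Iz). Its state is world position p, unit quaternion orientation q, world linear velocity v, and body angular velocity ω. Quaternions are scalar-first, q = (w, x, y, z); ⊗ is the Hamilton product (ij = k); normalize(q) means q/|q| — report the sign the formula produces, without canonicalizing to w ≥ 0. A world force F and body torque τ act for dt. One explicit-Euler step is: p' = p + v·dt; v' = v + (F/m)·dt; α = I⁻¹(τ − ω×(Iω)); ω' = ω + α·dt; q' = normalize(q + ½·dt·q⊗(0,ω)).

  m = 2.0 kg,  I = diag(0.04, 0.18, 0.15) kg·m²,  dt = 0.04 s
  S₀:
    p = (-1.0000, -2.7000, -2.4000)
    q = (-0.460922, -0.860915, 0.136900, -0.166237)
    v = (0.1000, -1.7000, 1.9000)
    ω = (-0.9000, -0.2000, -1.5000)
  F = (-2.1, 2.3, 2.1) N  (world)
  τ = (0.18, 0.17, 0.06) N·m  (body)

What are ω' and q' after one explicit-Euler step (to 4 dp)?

precession coupling ω×(Iω) = (-0.0090, -0.1485, 0.0252)
angular accel α = (4.7250, 1.7694, 0.2320)
new body rate ω' = (-0.7110, -0.1292, -1.4907)
q⊗(0,ω) = (-0.9967990, 0.1762324, -1.0495748, 0.9867760)
q + ½dt·q⊗(0,ω), renormalized = (-0.4806, -0.8569, 0.1158, -0.1464)

ω' = (-0.7110, -0.1292, -1.4907)
q' = (-0.4806, -0.8569, 0.1158, -0.1464)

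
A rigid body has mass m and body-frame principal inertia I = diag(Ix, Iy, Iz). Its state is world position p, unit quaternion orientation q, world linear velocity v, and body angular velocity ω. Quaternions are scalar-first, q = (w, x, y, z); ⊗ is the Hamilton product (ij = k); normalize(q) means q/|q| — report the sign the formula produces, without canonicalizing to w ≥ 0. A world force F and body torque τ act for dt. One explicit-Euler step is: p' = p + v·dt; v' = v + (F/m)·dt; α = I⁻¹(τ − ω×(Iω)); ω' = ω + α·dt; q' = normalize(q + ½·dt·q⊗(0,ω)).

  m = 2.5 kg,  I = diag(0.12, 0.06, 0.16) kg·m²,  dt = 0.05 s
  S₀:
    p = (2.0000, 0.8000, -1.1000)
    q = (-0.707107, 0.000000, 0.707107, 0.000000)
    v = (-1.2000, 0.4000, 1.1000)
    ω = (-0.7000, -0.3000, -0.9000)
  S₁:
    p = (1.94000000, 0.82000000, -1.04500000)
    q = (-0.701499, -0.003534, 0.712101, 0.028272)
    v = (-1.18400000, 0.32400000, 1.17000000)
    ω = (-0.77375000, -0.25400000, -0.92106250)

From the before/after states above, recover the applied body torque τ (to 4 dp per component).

ω₁ − ω₀ = (-0.07375000, 0.04600000, -0.02106250)
I·α + gyro = (-0.1500, 0.0300, -0.0800)

τ = (-0.1500, 0.0300, -0.0800)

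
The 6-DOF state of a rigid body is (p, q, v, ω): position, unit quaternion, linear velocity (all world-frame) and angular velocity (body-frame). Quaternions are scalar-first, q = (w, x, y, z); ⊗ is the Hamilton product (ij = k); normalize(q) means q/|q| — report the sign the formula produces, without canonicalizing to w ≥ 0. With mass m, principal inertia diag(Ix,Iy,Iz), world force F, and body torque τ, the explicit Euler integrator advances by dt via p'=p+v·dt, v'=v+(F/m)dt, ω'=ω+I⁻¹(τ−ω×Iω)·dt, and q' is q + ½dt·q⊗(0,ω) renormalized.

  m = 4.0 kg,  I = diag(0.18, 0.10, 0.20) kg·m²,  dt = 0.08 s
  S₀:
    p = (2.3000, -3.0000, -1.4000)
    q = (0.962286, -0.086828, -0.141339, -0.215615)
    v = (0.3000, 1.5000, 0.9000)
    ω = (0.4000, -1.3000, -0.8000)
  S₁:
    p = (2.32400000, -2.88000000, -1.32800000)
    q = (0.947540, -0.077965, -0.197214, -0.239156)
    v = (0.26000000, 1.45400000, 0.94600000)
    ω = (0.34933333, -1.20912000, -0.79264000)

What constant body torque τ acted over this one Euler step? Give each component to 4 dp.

τ = (-0.0100, 0.1200, 0.0600)

Δω = ω₁−ω₀ = (-0.05066667, 0.09088000, 0.00736000)
applied torque τ = (-0.0100, 0.1200, 0.0600)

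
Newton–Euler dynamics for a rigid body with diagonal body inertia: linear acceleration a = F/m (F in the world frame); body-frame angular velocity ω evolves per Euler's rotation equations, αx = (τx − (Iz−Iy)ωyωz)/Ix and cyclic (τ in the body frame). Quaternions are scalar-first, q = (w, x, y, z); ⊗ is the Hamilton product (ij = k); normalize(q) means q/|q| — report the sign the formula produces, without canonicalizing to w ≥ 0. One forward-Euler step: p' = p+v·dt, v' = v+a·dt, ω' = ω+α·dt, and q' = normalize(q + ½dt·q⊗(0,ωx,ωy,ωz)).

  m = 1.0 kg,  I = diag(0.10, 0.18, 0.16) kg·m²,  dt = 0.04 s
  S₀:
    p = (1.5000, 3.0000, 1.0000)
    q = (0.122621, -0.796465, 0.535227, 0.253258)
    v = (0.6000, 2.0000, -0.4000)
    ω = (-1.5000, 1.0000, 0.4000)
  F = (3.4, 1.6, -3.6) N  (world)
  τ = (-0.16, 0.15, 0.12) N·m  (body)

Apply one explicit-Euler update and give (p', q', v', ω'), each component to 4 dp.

a = F/m = (3.4000, 1.6000, -3.6000)
p' = p + v·dt = (1.5240, 3.0800, 0.9840)
new velocity v' = (0.7360, 2.0640, -0.5440)
precession coupling ω×(Iω) = (-0.0080, 0.0360, -0.1200)
angular accel α = (-1.5200, 0.6333, 1.5000)
ω' = ω + α·dt = (-1.5608, 1.0253, 0.4600)
q⊗(0,ω) = (-1.8312277, -0.2230987, 0.0613200, 0.0554239)
q + ½dt·q⊗(0,ω), renormalized = (0.0859, -0.8004, 0.5361, 0.2542)

p' = (1.5240, 3.0800, 0.9840)
q' = (0.0859, -0.8004, 0.5361, 0.2542)
v' = (0.7360, 2.0640, -0.5440)
ω' = (-1.5608, 1.0253, 0.4600)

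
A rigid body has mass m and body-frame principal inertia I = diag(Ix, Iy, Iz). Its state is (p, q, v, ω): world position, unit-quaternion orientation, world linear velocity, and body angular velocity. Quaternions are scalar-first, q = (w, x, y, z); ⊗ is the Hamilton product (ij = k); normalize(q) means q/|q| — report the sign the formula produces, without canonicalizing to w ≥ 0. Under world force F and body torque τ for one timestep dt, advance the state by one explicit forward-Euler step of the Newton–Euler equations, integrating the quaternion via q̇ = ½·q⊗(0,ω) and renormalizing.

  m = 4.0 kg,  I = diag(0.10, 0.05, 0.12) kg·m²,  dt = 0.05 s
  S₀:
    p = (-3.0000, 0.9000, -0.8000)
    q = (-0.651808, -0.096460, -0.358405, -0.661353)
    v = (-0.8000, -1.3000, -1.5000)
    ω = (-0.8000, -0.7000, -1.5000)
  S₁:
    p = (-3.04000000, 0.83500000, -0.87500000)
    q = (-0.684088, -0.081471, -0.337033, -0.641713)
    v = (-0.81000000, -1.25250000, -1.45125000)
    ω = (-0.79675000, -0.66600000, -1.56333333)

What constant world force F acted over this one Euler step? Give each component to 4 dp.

F = (-0.8000, 3.8000, 3.9000)

v₁ − v₀ = (-0.01000000, 0.04750000, 0.04875000)
F = m·Δv/dt = (-0.8000, 3.8000, 3.9000)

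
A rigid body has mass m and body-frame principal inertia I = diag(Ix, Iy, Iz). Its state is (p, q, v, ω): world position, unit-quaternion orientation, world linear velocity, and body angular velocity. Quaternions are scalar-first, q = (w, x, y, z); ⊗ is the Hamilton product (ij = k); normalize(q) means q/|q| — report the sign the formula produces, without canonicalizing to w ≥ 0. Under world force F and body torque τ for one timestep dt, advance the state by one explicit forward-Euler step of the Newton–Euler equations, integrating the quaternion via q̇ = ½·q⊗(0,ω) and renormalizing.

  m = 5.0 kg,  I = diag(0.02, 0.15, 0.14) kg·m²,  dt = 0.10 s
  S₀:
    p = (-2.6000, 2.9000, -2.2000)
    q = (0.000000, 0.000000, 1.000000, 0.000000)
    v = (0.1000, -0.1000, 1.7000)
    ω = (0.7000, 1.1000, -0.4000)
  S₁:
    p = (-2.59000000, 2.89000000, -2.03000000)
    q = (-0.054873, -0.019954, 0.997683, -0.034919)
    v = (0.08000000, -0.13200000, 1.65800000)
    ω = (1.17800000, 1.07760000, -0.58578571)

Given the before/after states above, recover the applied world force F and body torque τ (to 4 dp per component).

F = (-1.0000, -1.6000, -2.1000)
τ = (0.1000, 0.0000, -0.1600)

Δv = v₁−v₀ = (-0.02000000, -0.03200000, -0.04200000)
F = m·Δv/dt = (-1.0000, -1.6000, -2.1000)
Δω = ω₁−ω₀ = (0.47800000, -0.02240000, -0.18578571)
ω₀×(Iω₀) = (0.0044, 0.0336, 0.1001)
I·α + gyro = (0.1000, 0.0000, -0.1600)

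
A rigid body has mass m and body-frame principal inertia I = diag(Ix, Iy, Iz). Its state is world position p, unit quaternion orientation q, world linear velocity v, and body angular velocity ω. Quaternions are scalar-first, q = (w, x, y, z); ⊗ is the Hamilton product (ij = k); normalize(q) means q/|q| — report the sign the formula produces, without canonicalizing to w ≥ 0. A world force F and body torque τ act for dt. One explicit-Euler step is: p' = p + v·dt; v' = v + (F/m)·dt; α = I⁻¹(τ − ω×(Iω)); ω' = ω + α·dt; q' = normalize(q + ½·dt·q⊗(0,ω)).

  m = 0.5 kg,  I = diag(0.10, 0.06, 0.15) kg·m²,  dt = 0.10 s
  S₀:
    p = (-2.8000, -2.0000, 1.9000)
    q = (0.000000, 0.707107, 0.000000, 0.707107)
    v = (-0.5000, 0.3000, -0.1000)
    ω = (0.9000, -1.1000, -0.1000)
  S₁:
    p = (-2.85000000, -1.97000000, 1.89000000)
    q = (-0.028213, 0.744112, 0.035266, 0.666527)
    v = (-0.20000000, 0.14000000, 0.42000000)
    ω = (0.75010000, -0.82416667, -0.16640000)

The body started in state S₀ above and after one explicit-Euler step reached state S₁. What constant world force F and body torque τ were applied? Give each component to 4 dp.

F = (1.5000, -0.8000, 2.6000)
τ = (-0.1400, 0.1700, -0.0600)

rate change Δω = (-0.14990000, 0.27583333, -0.06640000)
gyro term ω₀×Iω₀ = (0.0099, 0.0045, 0.0396)
applied torque τ = (-0.1400, 0.1700, -0.0600)
Δv = v₁−v₀ = (0.30000000, -0.16000000, 0.52000000)
applied force F = (1.5000, -0.8000, 2.6000)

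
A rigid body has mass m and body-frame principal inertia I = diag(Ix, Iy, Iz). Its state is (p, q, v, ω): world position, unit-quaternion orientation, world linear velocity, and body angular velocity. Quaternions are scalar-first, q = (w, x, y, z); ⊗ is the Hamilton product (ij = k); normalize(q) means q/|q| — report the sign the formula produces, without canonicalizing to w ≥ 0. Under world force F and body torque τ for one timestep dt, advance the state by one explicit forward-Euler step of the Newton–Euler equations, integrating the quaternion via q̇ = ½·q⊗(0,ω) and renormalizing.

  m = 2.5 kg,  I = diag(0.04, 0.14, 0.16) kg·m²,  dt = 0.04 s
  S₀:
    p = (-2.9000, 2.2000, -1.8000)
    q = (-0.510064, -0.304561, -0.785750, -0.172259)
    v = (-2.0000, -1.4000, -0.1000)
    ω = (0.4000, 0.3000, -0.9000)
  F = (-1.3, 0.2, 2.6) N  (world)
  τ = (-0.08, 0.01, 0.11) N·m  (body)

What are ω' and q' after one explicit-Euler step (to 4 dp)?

gyro term ω×Iω = (-0.0054, 0.0432, 0.0120)
angular accel α = (-1.8650, -0.2371, 0.6125)
ω + α·dt = (0.3254, 0.2905, -0.8755)
2q̇ = q⊗(0,ω) = (0.2025163, 0.5548271, -0.4960277, 0.6819893)
q' = normalize(q + ½dt·q⊗(0,ω)) = (-0.5059, -0.2934, -0.7955, -0.1586)

ω' = (0.3254, 0.2905, -0.8755)
q' = (-0.5059, -0.2934, -0.7955, -0.1586)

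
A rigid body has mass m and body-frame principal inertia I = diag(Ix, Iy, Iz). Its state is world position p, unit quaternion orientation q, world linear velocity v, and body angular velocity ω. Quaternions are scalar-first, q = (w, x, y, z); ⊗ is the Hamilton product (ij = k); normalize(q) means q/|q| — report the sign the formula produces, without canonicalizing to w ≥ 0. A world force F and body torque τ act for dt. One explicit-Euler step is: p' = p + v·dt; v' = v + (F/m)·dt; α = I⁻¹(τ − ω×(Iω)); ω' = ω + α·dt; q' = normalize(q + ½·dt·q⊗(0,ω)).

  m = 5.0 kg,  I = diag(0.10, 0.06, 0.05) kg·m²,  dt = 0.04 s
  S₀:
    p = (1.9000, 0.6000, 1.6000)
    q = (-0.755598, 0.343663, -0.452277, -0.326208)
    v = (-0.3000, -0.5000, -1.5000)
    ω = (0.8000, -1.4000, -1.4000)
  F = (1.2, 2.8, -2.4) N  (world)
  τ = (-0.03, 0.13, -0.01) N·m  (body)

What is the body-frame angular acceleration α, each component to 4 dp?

ω×(Iω) gyroscopic = (-0.0196, -0.0560, 0.0448)
(τ − ω×Iω)/I = (-0.1040, 3.1000, -1.0960)

α = (-0.1040, 3.1000, -1.0960)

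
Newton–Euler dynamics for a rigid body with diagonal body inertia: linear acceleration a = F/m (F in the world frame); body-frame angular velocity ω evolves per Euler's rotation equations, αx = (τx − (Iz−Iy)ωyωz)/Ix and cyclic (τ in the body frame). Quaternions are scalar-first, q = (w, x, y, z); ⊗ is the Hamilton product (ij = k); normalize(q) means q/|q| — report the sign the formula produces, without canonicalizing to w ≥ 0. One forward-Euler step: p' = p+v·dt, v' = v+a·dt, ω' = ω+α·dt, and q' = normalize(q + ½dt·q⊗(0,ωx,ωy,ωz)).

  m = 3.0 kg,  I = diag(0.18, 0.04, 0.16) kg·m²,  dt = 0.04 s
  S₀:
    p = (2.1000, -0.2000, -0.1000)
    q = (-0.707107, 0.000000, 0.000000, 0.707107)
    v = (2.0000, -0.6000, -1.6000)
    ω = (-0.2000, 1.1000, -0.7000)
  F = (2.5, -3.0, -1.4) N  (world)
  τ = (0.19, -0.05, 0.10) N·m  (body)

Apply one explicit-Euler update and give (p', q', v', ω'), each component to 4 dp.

linear accel F/m = (0.8333, -1.0000, -0.4667)
p + v·dt = (2.1800, -0.2240, -0.1640)
v' = v + a·dt = (2.0333, -0.6400, -1.6187)
gyro term ω×Iω = (-0.0924, 0.0028, 0.0308)
angular accel α = (1.5689, -1.3200, 0.4325)
new body rate ω' = (-0.1372, 1.0472, -0.6827)
Hamilton product q⊗(0,ω) = (0.4949749, -0.6363963, -0.9192391, 0.4949749)
q' = normalize(q + ½dt·q⊗(0,ω)) = (-0.6970, -0.0127, -0.0184, 0.7168)

p' = (2.1800, -0.2240, -0.1640)
q' = (-0.6970, -0.0127, -0.0184, 0.7168)
v' = (2.0333, -0.6400, -1.6187)
ω' = (-0.1372, 1.0472, -0.6827)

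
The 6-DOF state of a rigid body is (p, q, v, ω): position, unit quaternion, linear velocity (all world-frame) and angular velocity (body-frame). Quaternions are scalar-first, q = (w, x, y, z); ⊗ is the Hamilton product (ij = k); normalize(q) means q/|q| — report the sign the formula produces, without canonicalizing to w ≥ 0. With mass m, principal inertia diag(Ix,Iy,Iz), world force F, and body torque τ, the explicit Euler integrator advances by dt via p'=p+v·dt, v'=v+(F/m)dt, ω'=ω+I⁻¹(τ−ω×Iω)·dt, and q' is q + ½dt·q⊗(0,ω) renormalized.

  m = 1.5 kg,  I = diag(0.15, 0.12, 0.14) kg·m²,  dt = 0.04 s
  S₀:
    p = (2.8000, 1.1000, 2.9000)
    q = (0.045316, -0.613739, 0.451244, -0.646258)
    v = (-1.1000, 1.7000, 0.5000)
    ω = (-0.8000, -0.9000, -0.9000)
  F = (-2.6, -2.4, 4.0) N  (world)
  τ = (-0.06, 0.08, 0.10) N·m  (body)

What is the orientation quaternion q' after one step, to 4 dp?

q' = (0.0320, -0.6339, 0.4495, -0.6285)

2q̇ = q⊗(0,ω) = (-0.6665038, -1.0240046, -0.0761431, 0.8725759)
updated quaternion q' = (0.0320, -0.6339, 0.4495, -0.6285)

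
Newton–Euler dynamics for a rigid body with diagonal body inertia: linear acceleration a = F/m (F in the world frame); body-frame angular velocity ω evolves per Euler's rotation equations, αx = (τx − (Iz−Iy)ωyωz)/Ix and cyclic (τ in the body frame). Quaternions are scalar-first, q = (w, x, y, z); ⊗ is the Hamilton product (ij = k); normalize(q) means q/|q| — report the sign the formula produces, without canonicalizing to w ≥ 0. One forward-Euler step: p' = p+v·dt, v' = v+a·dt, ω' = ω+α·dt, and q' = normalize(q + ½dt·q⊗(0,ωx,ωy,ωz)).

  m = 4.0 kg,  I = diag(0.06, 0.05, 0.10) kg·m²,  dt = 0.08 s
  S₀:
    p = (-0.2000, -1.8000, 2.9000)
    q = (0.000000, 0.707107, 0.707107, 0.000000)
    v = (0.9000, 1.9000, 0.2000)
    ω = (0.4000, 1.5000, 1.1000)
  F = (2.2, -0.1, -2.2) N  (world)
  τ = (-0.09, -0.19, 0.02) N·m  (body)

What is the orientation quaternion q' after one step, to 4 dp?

2q̇ = q⊗(0,ω) = (-1.3435033, 0.7778177, -0.7778177, 0.7778177)
q + ½dt·q⊗(0,ω), renormalized = (-0.0536, 0.7361, 0.6740, 0.0310)

q' = (-0.0536, 0.7361, 0.6740, 0.0310)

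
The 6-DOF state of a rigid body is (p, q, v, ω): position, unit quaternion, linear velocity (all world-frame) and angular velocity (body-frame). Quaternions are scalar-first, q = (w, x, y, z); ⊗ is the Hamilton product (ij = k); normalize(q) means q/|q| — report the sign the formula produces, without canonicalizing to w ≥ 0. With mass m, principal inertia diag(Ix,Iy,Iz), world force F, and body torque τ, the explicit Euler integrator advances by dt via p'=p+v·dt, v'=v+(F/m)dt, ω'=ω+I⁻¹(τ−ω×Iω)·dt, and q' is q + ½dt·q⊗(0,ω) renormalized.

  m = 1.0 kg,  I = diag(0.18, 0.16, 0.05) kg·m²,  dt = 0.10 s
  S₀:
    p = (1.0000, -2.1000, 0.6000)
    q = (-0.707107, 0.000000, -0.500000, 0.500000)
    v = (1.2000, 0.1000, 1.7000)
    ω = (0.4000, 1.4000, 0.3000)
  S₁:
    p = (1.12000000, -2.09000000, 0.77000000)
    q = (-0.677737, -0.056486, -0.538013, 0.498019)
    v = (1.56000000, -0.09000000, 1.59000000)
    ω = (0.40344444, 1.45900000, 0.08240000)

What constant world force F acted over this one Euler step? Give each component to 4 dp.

v₁ − v₀ = (0.36000000, -0.19000000, -0.11000000)
F = m·Δv/dt = (3.6000, -1.9000, -1.1000)

F = (3.6000, -1.9000, -1.1000)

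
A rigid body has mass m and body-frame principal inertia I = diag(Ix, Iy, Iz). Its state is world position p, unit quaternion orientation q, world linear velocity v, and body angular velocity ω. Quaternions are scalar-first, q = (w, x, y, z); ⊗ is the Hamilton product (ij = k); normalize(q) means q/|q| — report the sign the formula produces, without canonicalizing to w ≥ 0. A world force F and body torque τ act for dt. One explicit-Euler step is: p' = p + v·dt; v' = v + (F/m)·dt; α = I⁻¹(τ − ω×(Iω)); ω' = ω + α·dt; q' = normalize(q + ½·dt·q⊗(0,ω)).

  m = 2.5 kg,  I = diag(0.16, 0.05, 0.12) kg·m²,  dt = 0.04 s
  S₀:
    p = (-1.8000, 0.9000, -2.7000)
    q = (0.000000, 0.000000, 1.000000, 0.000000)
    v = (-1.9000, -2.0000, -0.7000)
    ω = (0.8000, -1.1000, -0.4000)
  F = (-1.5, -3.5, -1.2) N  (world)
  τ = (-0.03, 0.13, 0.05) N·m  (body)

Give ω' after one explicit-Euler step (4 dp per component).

ω' = (0.7848, -0.9858, -0.4156)

gyro term ω×Iω = (0.0308, -0.0128, 0.0968)
angular accel α = (-0.3800, 2.8560, -0.3900)
ω' = ω + α·dt = (0.7848, -0.9858, -0.4156)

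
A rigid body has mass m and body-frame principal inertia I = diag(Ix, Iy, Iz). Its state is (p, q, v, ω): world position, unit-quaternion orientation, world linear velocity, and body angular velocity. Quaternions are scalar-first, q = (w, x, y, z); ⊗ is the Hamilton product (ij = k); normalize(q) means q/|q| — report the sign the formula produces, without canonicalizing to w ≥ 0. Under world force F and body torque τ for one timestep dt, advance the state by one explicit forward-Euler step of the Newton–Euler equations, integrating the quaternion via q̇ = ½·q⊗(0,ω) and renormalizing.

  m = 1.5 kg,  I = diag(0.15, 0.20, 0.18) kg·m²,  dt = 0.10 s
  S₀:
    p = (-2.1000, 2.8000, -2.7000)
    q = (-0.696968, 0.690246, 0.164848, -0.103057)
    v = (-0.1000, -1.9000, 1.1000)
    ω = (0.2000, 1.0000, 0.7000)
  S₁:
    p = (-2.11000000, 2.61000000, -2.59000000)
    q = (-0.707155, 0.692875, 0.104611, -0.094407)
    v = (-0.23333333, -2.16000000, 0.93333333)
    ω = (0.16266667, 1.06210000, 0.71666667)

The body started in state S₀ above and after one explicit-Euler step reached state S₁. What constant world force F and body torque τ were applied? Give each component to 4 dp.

F = (-2.0000, -3.9000, -2.5000)
τ = (-0.0700, 0.1200, 0.0400)

velocity change Δv = (-0.13333333, -0.26000000, -0.16666667)
m·(v₁−v₀)/dt = (-2.0000, -3.9000, -2.5000)
Δω = ω₁−ω₀ = (-0.03733333, 0.06210000, 0.01666667)
gyro term ω₀×Iω₀ = (-0.0140, -0.0042, 0.0100)
I·α + gyro = (-0.0700, 0.1200, 0.0400)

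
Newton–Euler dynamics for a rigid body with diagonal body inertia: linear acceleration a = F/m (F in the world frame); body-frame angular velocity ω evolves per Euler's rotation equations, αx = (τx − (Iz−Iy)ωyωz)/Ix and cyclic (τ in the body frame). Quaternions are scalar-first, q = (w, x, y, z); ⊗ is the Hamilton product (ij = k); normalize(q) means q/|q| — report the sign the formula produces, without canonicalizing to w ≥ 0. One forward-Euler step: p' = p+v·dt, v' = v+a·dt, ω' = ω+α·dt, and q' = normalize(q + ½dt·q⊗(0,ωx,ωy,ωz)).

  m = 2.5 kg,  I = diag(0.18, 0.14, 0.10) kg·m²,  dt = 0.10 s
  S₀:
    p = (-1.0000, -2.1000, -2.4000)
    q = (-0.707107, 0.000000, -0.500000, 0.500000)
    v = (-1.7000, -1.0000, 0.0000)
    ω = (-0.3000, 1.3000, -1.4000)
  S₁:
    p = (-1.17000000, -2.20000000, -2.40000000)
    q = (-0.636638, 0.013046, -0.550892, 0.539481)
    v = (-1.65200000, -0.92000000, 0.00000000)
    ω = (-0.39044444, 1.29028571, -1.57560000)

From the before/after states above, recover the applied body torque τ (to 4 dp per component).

τ = (-0.0900, 0.0200, -0.1600)

ω₁ − ω₀ = (-0.09044444, -0.00971429, -0.17560000)
precession coupling = (0.0728, 0.0336, 0.0156)
I·α + gyro = (-0.0900, 0.0200, -0.1600)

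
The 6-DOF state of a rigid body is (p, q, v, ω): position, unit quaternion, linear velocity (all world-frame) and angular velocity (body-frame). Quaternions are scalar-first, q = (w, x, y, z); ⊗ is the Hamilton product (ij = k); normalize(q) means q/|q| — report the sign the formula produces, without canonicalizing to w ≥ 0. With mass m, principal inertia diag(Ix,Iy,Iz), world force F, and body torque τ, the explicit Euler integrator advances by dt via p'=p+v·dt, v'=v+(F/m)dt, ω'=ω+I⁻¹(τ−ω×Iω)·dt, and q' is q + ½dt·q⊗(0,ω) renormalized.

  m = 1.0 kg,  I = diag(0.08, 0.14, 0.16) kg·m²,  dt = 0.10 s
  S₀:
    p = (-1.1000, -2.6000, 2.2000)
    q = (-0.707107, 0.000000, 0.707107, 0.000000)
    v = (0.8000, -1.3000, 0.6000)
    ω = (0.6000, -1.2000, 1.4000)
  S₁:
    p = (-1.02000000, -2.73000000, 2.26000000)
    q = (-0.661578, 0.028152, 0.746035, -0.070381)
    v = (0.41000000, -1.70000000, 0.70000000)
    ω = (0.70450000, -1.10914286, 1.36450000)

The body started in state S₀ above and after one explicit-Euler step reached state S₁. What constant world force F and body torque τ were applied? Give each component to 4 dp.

F = (-3.9000, -4.0000, 1.0000)
τ = (0.0500, 0.0600, -0.1000)

Δω = ω₁−ω₀ = (0.10450000, 0.09085714, -0.03550000)
gyro term ω₀×Iω₀ = (-0.0336, -0.0672, -0.0432)
I·α + gyro = (0.0500, 0.0600, -0.1000)
velocity change Δv = (-0.39000000, -0.40000000, 0.10000000)
m·(v₁−v₀)/dt = (-3.9000, -4.0000, 1.0000)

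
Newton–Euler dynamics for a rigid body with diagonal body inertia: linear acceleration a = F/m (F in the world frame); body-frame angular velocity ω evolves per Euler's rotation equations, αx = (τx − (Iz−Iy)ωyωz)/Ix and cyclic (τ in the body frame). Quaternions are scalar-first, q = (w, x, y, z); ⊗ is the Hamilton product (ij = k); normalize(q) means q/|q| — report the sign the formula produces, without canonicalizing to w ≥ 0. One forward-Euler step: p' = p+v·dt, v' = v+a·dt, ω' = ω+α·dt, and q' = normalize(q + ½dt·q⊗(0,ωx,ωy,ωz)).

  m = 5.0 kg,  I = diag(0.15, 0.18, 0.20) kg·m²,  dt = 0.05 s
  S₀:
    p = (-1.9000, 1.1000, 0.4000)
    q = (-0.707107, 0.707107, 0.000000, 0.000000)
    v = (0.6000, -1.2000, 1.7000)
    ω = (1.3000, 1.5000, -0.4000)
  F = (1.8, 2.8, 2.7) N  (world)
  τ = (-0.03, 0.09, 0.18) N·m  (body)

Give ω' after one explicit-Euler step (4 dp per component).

angular accel α = (-0.1200, 0.3556, 0.6075)
ω + α·dt = (1.2940, 1.5178, -0.3696)

ω' = (1.2940, 1.5178, -0.3696)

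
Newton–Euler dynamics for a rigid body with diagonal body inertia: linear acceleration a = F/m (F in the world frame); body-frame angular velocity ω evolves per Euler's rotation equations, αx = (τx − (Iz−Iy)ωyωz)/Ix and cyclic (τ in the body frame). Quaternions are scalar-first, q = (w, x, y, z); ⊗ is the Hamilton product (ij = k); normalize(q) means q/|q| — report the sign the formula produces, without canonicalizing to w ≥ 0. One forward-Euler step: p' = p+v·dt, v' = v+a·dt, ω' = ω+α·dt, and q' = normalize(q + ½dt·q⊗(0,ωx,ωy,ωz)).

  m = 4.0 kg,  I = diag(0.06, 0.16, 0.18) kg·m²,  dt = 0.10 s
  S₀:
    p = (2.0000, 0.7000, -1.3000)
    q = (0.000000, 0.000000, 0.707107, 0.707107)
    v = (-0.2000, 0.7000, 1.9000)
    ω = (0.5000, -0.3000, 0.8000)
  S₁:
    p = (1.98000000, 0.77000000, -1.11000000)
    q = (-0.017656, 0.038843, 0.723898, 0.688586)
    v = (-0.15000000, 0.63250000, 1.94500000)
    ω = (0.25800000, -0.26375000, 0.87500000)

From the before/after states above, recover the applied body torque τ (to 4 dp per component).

τ = (-0.1500, 0.0100, 0.1200)

Δω = ω₁−ω₀ = (-0.24200000, 0.03625000, 0.07500000)
precession coupling = (-0.0048, -0.0480, -0.0150)
τ = I·(Δω/dt) + ω₀×(Iω₀) = (-0.1500, 0.0100, 0.1200)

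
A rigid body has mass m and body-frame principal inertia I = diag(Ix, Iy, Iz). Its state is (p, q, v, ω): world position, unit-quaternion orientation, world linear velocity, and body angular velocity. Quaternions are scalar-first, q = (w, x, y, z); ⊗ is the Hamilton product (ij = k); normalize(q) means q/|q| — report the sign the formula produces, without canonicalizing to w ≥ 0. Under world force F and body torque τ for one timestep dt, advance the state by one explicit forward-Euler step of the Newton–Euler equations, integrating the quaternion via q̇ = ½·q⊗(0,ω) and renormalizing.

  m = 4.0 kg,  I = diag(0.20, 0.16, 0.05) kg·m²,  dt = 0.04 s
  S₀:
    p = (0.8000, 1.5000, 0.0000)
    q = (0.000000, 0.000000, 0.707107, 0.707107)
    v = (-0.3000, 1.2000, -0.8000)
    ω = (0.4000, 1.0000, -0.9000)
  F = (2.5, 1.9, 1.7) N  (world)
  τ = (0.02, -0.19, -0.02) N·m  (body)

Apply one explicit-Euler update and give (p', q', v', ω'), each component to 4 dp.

p' = (0.7880, 1.5480, -0.0320)
q' = (-0.0014, -0.0269, 0.7125, 0.7012)
v' = (-0.2750, 1.2190, -0.7830)
ω' = (0.3842, 0.9660, -0.9032)

a = F/m = (0.6250, 0.4750, 0.4250)
p + v·dt = (0.7880, 1.5480, -0.0320)
v' = v + a·dt = (-0.2750, 1.2190, -0.7830)
precession coupling ω×(Iω) = (0.0990, -0.0540, -0.0160)
angular accel α = (-0.3950, -0.8500, -0.0800)
ω + α·dt = (0.3842, 0.9660, -0.9032)
2q̇ = q⊗(0,ω) = (-0.0707107, -1.3435033, 0.2828428, -0.2828428)
q' = normalize(q + ½dt·q⊗(0,ω)) = (-0.0014, -0.0269, 0.7125, 0.7012)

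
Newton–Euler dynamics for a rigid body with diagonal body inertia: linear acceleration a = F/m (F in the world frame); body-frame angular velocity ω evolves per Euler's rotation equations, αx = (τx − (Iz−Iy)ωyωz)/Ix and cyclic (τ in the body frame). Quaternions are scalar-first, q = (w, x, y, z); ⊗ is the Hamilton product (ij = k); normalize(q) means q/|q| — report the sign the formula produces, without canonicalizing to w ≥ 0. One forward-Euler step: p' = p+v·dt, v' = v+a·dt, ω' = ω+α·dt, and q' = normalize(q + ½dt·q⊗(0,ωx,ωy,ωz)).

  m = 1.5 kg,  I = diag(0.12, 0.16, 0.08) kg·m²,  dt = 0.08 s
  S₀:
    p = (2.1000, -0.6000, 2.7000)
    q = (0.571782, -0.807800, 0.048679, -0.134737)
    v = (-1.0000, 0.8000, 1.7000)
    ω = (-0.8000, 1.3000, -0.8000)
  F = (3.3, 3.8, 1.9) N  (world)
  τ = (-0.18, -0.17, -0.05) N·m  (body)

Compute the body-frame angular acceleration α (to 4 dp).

α = (-2.1933, -1.2225, -0.1050)

precession coupling ω×(Iω) = (0.0832, 0.0256, -0.0416)
angular accel α = (-2.1933, -1.2225, -0.1050)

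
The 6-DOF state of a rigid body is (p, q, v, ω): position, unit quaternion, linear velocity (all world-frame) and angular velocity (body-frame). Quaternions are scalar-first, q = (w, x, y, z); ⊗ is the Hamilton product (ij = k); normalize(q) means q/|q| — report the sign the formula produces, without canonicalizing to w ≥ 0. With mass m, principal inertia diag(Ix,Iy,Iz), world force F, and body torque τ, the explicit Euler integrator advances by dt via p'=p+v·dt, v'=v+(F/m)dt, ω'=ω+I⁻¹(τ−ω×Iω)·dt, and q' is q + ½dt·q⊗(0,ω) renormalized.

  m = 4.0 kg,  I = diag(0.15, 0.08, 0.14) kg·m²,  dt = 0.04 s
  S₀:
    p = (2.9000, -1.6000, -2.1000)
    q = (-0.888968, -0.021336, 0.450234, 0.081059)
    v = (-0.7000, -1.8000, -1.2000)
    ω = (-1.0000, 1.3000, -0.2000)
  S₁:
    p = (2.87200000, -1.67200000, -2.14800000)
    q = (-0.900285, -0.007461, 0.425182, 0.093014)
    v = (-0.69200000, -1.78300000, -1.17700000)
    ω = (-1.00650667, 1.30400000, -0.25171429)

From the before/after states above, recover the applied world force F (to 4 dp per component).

velocity change Δv = (0.00800000, 0.01700000, 0.02300000)
m·(v₁−v₀)/dt = (0.8000, 1.7000, 2.3000)

F = (0.8000, 1.7000, 2.3000)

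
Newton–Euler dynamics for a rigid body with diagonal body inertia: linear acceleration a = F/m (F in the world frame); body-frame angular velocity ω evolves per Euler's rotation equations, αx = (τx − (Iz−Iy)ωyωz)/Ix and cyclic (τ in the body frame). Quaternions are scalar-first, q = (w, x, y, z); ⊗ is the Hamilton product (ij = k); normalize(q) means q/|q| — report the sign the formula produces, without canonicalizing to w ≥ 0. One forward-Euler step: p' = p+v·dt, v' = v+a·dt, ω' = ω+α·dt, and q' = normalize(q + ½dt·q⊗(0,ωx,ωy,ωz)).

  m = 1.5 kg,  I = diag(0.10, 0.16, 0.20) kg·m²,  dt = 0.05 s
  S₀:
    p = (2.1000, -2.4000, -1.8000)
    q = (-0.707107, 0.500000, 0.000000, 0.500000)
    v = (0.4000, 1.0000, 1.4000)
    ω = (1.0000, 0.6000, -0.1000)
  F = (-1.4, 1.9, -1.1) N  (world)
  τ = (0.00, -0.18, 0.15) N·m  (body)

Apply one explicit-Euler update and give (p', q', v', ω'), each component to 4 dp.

p' = (2.1200, -2.3500, -1.7300)
q' = (-0.7180, 0.4746, 0.0031, 0.5090)
v' = (0.3533, 1.0633, 1.3633)
ω' = (1.0012, 0.5406, -0.0715)

new position p' = (2.1200, -2.3500, -1.7300)
v' = v + a·dt = (0.3533, 1.0633, 1.3633)
(τ − ω×Iω)/I = (0.0240, -1.1875, 0.5700)
ω' = ω + α·dt = (1.0012, 0.5406, -0.0715)
Hamilton product q⊗(0,ω) = (-0.4500000, -1.0071070, 0.1257358, 0.3707107)
q' = normalize(q + ½dt·q⊗(0,ω)) = (-0.7180, 0.4746, 0.0031, 0.5090)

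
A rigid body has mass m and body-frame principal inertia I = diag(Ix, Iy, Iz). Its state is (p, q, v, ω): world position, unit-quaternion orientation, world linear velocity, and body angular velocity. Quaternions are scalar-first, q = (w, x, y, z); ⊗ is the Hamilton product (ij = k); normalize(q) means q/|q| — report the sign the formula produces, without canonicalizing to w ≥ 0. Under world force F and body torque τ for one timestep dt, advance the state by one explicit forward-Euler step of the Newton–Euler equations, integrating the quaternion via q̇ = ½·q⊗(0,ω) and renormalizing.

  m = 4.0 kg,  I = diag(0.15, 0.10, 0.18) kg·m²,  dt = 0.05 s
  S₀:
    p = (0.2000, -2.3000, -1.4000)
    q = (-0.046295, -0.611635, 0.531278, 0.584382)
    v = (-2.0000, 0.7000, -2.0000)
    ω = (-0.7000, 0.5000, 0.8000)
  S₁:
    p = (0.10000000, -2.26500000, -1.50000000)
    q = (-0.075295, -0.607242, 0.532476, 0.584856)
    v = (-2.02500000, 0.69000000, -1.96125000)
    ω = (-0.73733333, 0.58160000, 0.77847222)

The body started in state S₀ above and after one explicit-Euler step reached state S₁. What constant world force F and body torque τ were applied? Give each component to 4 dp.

rate change Δω = (-0.03733333, 0.08160000, -0.02152778)
gyro term ω₀×Iω₀ = (0.0320, 0.0168, 0.0175)
applied torque τ = (-0.0800, 0.1800, -0.0600)
Δv = v₁−v₀ = (-0.02500000, -0.01000000, 0.03875000)
m·(v₁−v₀)/dt = (-2.0000, -0.8000, 3.1000)

F = (-2.0000, -0.8000, 3.1000)
τ = (-0.0800, 0.1800, -0.0600)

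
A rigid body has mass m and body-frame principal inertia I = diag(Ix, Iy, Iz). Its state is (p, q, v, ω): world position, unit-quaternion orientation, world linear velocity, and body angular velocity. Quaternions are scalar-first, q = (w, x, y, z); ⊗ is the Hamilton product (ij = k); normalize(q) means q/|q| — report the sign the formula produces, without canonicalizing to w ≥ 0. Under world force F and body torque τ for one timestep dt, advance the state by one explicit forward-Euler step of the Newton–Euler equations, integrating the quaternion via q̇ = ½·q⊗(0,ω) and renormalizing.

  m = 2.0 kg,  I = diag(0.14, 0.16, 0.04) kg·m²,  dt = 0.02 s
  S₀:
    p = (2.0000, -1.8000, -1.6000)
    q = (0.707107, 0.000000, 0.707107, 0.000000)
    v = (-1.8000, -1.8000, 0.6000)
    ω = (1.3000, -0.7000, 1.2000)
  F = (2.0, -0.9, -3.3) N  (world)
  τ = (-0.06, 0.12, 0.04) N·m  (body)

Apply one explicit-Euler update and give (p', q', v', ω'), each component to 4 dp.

p' = (1.9640, -1.8360, -1.5880)
q' = (0.7119, 0.0177, 0.7020, -0.0007)
v' = (-1.7800, -1.8090, 0.5670)
ω' = (1.2770, -0.7045, 1.2291)

p + v·dt = (1.9640, -1.8360, -1.5880)
v' = v + a·dt = (-1.7800, -1.8090, 0.5670)
ω×(Iω) gyroscopic = (0.1008, 0.1560, -0.0182)
(τ − ω×Iω)/I = (-1.1486, -0.2250, 1.4550)
ω + α·dt = (1.2770, -0.7045, 1.2291)
Hamilton product q⊗(0,ω) = (0.4949749, 1.7677675, -0.4949749, -0.0707107)
q' = normalize(q + ½dt·q⊗(0,ω)) = (0.7119, 0.0177, 0.7020, -0.0007)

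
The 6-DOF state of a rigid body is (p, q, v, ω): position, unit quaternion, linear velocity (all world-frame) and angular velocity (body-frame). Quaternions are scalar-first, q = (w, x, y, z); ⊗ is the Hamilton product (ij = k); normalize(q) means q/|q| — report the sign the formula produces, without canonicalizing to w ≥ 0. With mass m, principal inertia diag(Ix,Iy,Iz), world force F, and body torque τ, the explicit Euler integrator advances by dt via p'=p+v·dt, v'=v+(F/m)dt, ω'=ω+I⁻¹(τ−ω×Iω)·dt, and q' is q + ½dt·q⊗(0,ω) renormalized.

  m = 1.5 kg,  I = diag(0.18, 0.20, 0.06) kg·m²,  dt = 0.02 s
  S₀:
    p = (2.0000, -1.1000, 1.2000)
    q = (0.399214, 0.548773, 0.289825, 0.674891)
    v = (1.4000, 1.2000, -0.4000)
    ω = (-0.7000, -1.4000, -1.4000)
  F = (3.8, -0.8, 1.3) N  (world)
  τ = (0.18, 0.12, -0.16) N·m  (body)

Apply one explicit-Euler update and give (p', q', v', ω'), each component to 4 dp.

p + v·dt = (2.0280, -1.0760, 1.1920)
v + (F/m)dt = (1.4507, 1.1893, -0.3827)
precession coupling ω×(Iω) = (-0.2744, 0.1176, 0.0196)
(τ − ω×Iω)/I = (2.5244, 0.0120, -2.9933)
ω + α·dt = (-0.6495, -1.3998, -1.4599)
q⊗(0,ω) = (1.7347435, 0.2596426, -0.2630411, -1.1243043)
q + ½dt·q⊗(0,ω), renormalized = (0.4165, 0.5512, 0.2871, 0.6635)

p' = (2.0280, -1.0760, 1.1920)
q' = (0.4165, 0.5512, 0.2871, 0.6635)
v' = (1.4507, 1.1893, -0.3827)
ω' = (-0.6495, -1.3998, -1.4599)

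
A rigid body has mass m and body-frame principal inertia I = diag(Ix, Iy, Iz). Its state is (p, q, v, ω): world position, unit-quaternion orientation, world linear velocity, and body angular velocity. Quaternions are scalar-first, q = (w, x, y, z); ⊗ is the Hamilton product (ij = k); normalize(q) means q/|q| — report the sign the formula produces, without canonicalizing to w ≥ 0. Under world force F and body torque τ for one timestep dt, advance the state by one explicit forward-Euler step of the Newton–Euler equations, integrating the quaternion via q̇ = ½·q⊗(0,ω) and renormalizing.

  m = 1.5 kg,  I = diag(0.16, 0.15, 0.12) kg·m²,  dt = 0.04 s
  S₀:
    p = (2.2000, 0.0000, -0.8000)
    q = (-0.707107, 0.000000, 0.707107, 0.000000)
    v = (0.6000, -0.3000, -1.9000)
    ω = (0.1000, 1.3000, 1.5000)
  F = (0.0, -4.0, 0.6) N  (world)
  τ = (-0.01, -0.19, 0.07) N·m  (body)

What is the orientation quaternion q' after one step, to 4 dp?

q' = (-0.7249, 0.0198, 0.6882, -0.0226)

Hamilton product q⊗(0,ω) = (-0.9192391, 0.9899498, -0.9192391, -1.1313712)
q + ½dt·q⊗(0,ω), renormalized = (-0.7249, 0.0198, 0.6882, -0.0226)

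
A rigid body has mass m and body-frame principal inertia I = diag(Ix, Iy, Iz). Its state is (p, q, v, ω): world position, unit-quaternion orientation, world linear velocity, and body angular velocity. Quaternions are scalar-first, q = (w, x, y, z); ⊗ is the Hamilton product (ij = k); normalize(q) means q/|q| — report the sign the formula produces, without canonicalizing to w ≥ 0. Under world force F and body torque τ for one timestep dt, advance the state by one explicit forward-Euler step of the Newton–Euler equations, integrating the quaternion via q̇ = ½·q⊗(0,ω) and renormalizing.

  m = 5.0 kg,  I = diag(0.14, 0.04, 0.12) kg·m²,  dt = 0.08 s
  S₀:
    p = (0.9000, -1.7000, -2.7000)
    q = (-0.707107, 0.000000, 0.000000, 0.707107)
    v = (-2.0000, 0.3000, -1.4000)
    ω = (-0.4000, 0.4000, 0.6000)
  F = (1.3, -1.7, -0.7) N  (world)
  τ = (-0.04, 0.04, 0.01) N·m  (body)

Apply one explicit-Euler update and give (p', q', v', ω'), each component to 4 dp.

p' = (0.7400, -1.6760, -2.8120)
q' = (-0.7237, 0.0000, -0.0226, 0.6898)
v' = (-1.9792, 0.2728, -1.4112)
ω' = (-0.4338, 0.4896, 0.5960)

p + v·dt = (0.7400, -1.6760, -2.8120)
new velocity v' = (-1.9792, 0.2728, -1.4112)
angular accel α = (-0.4229, 1.1200, -0.0500)
ω + α·dt = (-0.4338, 0.4896, 0.5960)
Hamilton product q⊗(0,ω) = (-0.4242642, 0.0000000, -0.5656856, -0.4242642)
updated quaternion q' = (-0.7237, 0.0000, -0.0226, 0.6898)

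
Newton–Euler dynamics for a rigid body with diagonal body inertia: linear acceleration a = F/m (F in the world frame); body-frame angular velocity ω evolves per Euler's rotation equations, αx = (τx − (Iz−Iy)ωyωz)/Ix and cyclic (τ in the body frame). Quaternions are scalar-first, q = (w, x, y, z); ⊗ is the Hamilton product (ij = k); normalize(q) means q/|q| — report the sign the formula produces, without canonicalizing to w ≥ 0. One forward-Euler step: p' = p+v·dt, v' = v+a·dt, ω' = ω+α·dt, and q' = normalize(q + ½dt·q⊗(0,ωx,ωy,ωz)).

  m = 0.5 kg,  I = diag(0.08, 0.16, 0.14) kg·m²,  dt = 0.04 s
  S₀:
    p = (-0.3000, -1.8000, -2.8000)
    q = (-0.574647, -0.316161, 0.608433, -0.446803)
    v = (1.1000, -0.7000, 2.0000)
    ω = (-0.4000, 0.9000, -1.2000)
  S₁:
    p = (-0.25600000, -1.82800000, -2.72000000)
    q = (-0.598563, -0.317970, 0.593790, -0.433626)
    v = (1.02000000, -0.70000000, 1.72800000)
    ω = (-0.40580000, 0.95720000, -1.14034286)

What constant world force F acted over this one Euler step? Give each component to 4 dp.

v₁ − v₀ = (-0.08000000, 0.00000000, -0.27200000)
applied force F = (-1.0000, 0.0000, -3.4000)

F = (-1.0000, 0.0000, -3.4000)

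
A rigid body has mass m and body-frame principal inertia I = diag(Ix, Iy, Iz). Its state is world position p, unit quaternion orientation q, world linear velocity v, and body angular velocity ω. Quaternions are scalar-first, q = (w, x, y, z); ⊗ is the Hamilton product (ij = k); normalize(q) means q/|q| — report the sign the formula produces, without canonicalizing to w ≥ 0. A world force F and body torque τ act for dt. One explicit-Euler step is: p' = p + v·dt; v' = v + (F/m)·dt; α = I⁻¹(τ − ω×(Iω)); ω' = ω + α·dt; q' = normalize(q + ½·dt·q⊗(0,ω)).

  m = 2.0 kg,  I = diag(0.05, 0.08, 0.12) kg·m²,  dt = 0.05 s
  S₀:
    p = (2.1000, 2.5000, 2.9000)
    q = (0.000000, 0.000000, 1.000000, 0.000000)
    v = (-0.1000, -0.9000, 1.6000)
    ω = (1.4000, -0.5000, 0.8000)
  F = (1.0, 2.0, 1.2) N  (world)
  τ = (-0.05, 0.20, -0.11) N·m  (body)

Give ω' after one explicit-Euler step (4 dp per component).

ω' = (1.3660, -0.3260, 0.7629)

gyro term ω×Iω = (-0.0160, -0.0784, -0.0210)
α = I⁻¹(τ − ω×Iω) = (-0.6800, 3.4800, -0.7417)
new body rate ω' = (1.3660, -0.3260, 0.7629)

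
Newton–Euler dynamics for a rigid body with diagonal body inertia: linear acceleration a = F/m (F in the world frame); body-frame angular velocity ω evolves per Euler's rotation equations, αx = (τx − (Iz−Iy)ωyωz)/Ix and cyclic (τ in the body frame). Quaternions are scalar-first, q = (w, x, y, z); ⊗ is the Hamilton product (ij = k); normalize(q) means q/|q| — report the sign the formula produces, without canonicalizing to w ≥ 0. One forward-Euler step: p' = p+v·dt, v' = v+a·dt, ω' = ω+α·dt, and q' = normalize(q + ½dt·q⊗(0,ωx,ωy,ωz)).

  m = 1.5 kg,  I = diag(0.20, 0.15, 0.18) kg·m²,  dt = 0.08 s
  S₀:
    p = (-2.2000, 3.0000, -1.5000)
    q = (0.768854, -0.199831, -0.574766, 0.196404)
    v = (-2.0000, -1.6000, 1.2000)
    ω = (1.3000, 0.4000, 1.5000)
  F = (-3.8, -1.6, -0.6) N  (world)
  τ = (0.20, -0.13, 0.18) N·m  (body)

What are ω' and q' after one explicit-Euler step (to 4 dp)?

ω' = (1.3728, 0.3099, 1.5916)
q' = (0.7741, -0.1968, -0.5385, 0.2683)

precession coupling ω×(Iω) = (0.0180, 0.0390, -0.0260)
angular accel α = (0.9100, -1.1267, 1.1444)
ω + α·dt = (1.3728, 0.3099, 1.5916)
q⊗(0,ω) = (0.1950807, 0.0587996, 0.8626133, 1.8205444)
q' = normalize(q + ½dt·q⊗(0,ω)) = (0.7741, -0.1968, -0.5385, 0.2683)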